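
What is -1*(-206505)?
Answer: 206505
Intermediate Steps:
-1*(-206505) = 206505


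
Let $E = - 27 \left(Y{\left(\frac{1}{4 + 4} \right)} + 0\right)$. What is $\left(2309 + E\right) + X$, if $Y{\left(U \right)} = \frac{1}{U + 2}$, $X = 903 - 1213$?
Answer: $\frac{33767}{17} \approx 1986.3$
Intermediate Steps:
$X = -310$ ($X = 903 - 1213 = -310$)
$Y{\left(U \right)} = \frac{1}{2 + U}$
$E = - \frac{216}{17}$ ($E = - 27 \left(\frac{1}{2 + \frac{1}{4 + 4}} + 0\right) = - 27 \left(\frac{1}{2 + \frac{1}{8}} + 0\right) = - 27 \left(\frac{1}{\frac{17}{8}} + 0\right) = - 27 \left(\frac{8}{17} + 0\right) = \left(-27\right) \frac{8}{17} = - \frac{216}{17} \approx -12.706$)
$\left(2309 + E\right) + X = \left(2309 - \frac{216}{17}\right) - 310 = \frac{39037}{17} - 310 = \frac{33767}{17}$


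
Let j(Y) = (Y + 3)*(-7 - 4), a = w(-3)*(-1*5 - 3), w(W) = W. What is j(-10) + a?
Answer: 101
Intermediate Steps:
a = 24 (a = -3*(-1*5 - 3) = -3*(-5 - 3) = -3*(-8) = 24)
j(Y) = -33 - 11*Y (j(Y) = (3 + Y)*(-11) = -33 - 11*Y)
j(-10) + a = (-33 - 11*(-10)) + 24 = (-33 + 110) + 24 = 77 + 24 = 101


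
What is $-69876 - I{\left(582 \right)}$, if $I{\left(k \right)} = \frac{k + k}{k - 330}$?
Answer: $- \frac{1467493}{21} \approx -69881.0$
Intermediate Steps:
$I{\left(k \right)} = \frac{2 k}{-330 + k}$
$-69876 - I{\left(582 \right)} = -69876 - 2 \cdot 582 \frac{1}{-330 + 582} = -69876 - 2 \cdot 582 \cdot \frac{1}{252} = -69876 - \frac{97}{21} = - \frac{1467493}{21}$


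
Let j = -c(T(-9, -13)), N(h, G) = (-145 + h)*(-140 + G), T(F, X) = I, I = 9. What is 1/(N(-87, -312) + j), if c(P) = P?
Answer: 1/104855 ≈ 9.5370e-6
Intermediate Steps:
T(F, X) = 9
j = -9 (j = -1*9 = -9)
1/(N(-87, -312) + j) = 1/((20300 - 145*(-312) - 140*(-87) - 312*(-87)) - 9) = 1/((20300 + 45240 + 12180 + 27144) - 9) = 1/(104864 - 9) = 1/104855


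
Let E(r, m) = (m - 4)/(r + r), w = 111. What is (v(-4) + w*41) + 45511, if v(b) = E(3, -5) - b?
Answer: 100129/2 ≈ 50065.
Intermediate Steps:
E(r, m) = (-4 + m)/(2*r) (E(r, m) = (-4 + m)/((2*r)) = (-4 + m)*(1/(2*r)) = (-4 + m)/(2*r))
v(b) = -3/2 - b (v(b) = (½)*(-4 - 5)/3 - b = (½)*(⅓)*(-9) - b = -3/2 - b)
(v(-4) + w*41) + 45511 = ((-3/2 - 1*(-4)) + 111*41) + 45511 = ((-3/2 + 4) + 4551) + 45511 = (5/2 + 4551) + 45511 = 9107/2 + 45511 = 100129/2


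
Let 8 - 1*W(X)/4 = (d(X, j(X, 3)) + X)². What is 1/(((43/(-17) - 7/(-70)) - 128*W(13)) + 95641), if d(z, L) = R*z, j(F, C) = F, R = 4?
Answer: 170/383306237 ≈ 4.4351e-7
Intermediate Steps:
d(z, L) = 4*z
W(X) = 32 - 100*X² (W(X) = 32 - 4*(4*X + X)² = 32 - 4*25*X² = 32 - 100*X²)
1/(((43/(-17) - 7/(-70)) - 128*W(13)) + 95641) = 1/(((43/(-17) - 7/(-70)) - 128*(32 - 100*13²)) + 95641) = 1/(((43*(-1/17) - 7*(-1/70)) - 128*(32 - 100*169)) + 95641) = 1/(((-43/17 + ⅒) - 128*(32 - 16900)) + 95641) = 1/((-413/170 - 128*(-16868)) + 95641) = 1/((-413/170 + 2159104) + 95641) = 1/(367047267/170 + 95641) = 1/(383306237/170) = 170/383306237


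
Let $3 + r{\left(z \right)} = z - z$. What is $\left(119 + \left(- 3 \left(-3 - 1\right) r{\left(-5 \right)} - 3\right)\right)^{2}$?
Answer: $6400$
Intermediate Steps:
$r{\left(z \right)} = -3$ ($r{\left(z \right)} = -3 + \left(z - z\right) = -3 + 0 = -3$)
$\left(119 + \left(- 3 \left(-3 - 1\right) r{\left(-5 \right)} - 3\right)\right)^{2} = \left(119 + \left(- 3 \left(-3 - 1\right) \left(-3\right) - 3\right)\right)^{2} = \left(119 + \left(\left(-3\right) \left(-4\right) \left(-3\right) - 3\right)\right)^{2} = \left(119 + \left(12 \left(-3\right) - 3\right)\right)^{2} = \left(119 - 39\right)^{2} = 80^{2} = 6400$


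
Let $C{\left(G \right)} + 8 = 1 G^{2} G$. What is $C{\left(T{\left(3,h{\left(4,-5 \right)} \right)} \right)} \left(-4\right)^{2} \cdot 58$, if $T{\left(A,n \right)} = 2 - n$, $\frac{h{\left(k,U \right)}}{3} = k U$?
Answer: $221160960$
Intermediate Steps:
$h{\left(k,U \right)} = 3 U k$ ($h{\left(k,U \right)} = 3 k U = 3 U k$)
$C{\left(G \right)} = -8 + G^{3}$ ($C{\left(G \right)} = -8 + 1 G^{2} G = -8 + G^{2} G = -8 + G^{3}$)
$C{\left(T{\left(3,h{\left(4,-5 \right)} \right)} \right)} \left(-4\right)^{2} \cdot 58 = \left(-8 + \left(2 - 3 \left(-5\right) 4\right)^{3}\right) \left(-4\right)^{2} \cdot 58 = \left(-8 + \left(2 - -60\right)^{3}\right) 16 \cdot 58 = \left(-8 + \left(2 + 60\right)^{3}\right) 16 \cdot 58 = \left(-8 + 62^{3}\right) 16 \cdot 58 = \left(-8 + 238328\right) 16 \cdot 58 = 238320 \cdot 16 \cdot 58 = 3813120 \cdot 58 = 221160960$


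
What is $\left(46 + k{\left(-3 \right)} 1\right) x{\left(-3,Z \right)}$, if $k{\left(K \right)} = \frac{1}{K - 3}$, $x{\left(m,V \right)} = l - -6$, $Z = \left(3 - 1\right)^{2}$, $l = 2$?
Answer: $\frac{1100}{3} \approx 366.67$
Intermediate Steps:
$Z = 4$ ($Z = 2^{2} = 4$)
$x{\left(m,V \right)} = 8$ ($x{\left(m,V \right)} = 2 - -6 = 2 + 6 = 8$)
$k{\left(K \right)} = \frac{1}{-3 + K}$
$\left(46 + k{\left(-3 \right)} 1\right) x{\left(-3,Z \right)} = \left(46 + \frac{1}{-3 - 3} \cdot 1\right) 8 = \left(46 + \frac{1}{-6} \cdot 1\right) 8 = \left(46 - \frac{1}{6}\right) 8 = \frac{275}{6} \cdot 8 = \frac{1100}{3}$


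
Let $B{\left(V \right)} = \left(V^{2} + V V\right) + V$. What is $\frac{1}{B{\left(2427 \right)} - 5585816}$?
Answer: $\frac{1}{6197269} \approx 1.6136 \cdot 10^{-7}$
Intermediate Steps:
$B{\left(V \right)} = V + 2 V^{2}$ ($B{\left(V \right)} = \left(V^{2} + V^{2}\right) + V = 2 V^{2} + V = V + 2 V^{2}$)
$\frac{1}{B{\left(2427 \right)} - 5585816} = \frac{1}{2427 \left(1 + 2 \cdot 2427\right) - 5585816} = \frac{1}{2427 \left(1 + 4854\right) - 5585816} = \frac{1}{2427 \cdot 4855 - 5585816} = \frac{1}{11783085 - 5585816} = \frac{1}{6197269}$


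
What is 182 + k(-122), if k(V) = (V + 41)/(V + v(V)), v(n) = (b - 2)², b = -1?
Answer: 20647/113 ≈ 182.72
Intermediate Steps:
v(n) = 9 (v(n) = (-1 - 2)² = (-3)² = 9)
k(V) = (41 + V)/(9 + V) (k(V) = (V + 41)/(V + 9) = (41 + V)/(9 + V))
182 + k(-122) = 182 + (41 - 122)/(9 - 122) = 182 - 81/(-113) = 182 - 1/113*(-81) = 182 + 81/113 = 20647/113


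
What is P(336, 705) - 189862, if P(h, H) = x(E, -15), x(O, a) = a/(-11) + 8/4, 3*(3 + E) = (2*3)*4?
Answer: -2088445/11 ≈ -1.8986e+5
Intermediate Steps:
E = 5 (E = -3 + ((2*3)*4)/3 = -3 + (6*4)/3 = -3 + (1/3)*24 = -3 + 8 = 5)
x(O, a) = 2 - a/11 (x(O, a) = a*(-1/11) + 8*(1/4) = -a/11 + 2 = 2 - a/11)
P(h, H) = 37/11 (P(h, H) = 2 - 1/11*(-15) = 2 + 15/11 = 37/11)
P(336, 705) - 189862 = 37/11 - 189862 = -2088445/11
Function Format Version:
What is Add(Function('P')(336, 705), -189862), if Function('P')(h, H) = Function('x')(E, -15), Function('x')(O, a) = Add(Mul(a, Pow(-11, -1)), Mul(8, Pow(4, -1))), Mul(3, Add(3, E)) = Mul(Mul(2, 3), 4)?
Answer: Rational(-2088445, 11) ≈ -1.8986e+5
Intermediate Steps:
E = 5 (E = Add(-3, Mul(Rational(1, 3), Mul(Mul(2, 3), 4))) = Add(-3, Mul(Rational(1, 3), Mul(6, 4))) = Add(-3, Mul(Rational(1, 3), 24)) = Add(-3, 8) = 5)
Function('x')(O, a) = Add(2, Mul(Rational(-1, 11), a)) (Function('x')(O, a) = Add(Mul(a, Rational(-1, 11)), Mul(8, Rational(1, 4))) = Add(Mul(Rational(-1, 11), a), 2) = Add(2, Mul(Rational(-1, 11), a)))
Function('P')(h, H) = Rational(37, 11) (Function('P')(h, H) = Add(2, Mul(Rational(-1, 11), -15)) = Add(2, Rational(15, 11)) = Rational(37, 11))
Add(Function('P')(336, 705), -189862) = Add(Rational(37, 11), -189862) = Rational(-2088445, 11)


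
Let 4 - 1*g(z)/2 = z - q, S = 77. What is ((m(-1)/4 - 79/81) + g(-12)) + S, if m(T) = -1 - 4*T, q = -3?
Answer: 33299/324 ≈ 102.77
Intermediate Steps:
g(z) = 2 - 2*z (g(z) = 8 - 2*(z - 1*(-3)) = 8 - 2*(z + 3) = 8 - 2*(3 + z) = 8 + (-6 - 2*z) = 2 - 2*z)
((m(-1)/4 - 79/81) + g(-12)) + S = (((-1 - 4*(-1))/4 - 79/81) + (2 - 2*(-12))) + 77 = (((-1 + 4)*(1/4) - 79*1/81) + (2 + 24)) + 77 = ((3*(1/4) - 79/81) + 26) + 77 = ((3/4 - 79/81) + 26) + 77 = (-73/324 + 26) + 77 = 8351/324 + 77 = 33299/324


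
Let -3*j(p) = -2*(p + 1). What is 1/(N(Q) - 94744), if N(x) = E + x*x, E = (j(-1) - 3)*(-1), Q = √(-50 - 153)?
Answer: -1/94944 ≈ -1.0533e-5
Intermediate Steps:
j(p) = ⅔ + 2*p/3 (j(p) = -(-2)*(p + 1)/3 = -(-2)*(1 + p)/3 = -(-2 - 2*p)/3 = ⅔ + 2*p/3)
Q = I*√203 (Q = √(-203) = I*√203 ≈ 14.248*I)
E = 3 (E = ((⅔ + (⅔)*(-1)) - 3)*(-1) = ((⅔ - ⅔) - 3)*(-1) = (0 - 3)*(-1) = -3*(-1) = 3)
N(x) = 3 + x² (N(x) = 3 + x*x = 3 + x²)
1/(N(Q) - 94744) = 1/((3 + (I*√203)²) - 94744) = 1/((3 - 203) - 94744) = 1/(-200 - 94744) = 1/(-94944) = -1/94944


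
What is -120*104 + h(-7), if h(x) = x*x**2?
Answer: -12823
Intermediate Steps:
h(x) = x**3
-120*104 + h(-7) = -120*104 + (-7)**3 = -12480 - 343 = -12823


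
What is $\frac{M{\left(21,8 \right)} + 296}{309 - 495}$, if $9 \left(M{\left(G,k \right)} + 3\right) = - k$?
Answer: $- \frac{2629}{1674} \approx -1.5705$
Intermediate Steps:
$M{\left(G,k \right)} = -3 - \frac{k}{9}$ ($M{\left(G,k \right)} = -3 + \frac{\left(-1\right) k}{9} = -3 - \frac{k}{9}$)
$\frac{M{\left(21,8 \right)} + 296}{309 - 495} = \frac{\left(-3 - \frac{8}{9}\right) + 296}{309 - 495} = \frac{\left(-3 - \frac{8}{9}\right) + 296}{-186} = \left(- \frac{35}{9} + 296\right) \left(- \frac{1}{186}\right) = \frac{2629}{9} \left(- \frac{1}{186}\right) = - \frac{2629}{1674}$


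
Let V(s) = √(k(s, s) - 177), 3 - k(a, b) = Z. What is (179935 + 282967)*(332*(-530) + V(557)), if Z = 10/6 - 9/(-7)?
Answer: -81452235920 + 925804*I*√19509/21 ≈ -8.1452e+10 + 6.1577e+6*I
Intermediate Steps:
Z = 62/21 (Z = 10*(⅙) - 9*(-⅐) = 5/3 + 9/7 = 62/21 ≈ 2.9524)
k(a, b) = 1/21 (k(a, b) = 3 - 1*62/21 = 3 - 62/21 = 1/21)
V(s) = 2*I*√19509/21 (V(s) = √(1/21 - 177) = √(-3716/21) = 2*I*√19509/21)
(179935 + 282967)*(332*(-530) + V(557)) = (179935 + 282967)*(332*(-530) + 2*I*√19509/21) = 462902*(-175960 + 2*I*√19509/21) = -81452235920 + 925804*I*√19509/21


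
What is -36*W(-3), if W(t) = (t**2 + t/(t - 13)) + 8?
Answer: -2475/4 ≈ -618.75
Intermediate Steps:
W(t) = 8 + t**2 + t/(-13 + t) (W(t) = (t**2 + t/(-13 + t)) + 8 = 8 + t**2 + t/(-13 + t))
-36*W(-3) = -36*(-104 + (-3)**3 - 13*(-3)**2 + 9*(-3))/(-13 - 3) = -36*(-104 - 27 - 13*9 - 27)/(-16) = -(-9)*(-104 - 27 - 117 - 27)/4 = -(-9)*(-275)/4 = -36*275/16 = -2475/4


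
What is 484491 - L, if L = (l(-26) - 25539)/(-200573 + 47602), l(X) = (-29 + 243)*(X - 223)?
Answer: 74112993936/152971 ≈ 4.8449e+5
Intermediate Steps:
l(X) = -47722 + 214*X (l(X) = 214*(-223 + X) = -47722 + 214*X)
L = 78825/152971 (L = ((-47722 + 214*(-26)) - 25539)/(-200573 + 47602) = ((-47722 - 5564) - 25539)/(-152971) = (-53286 - 25539)*(-1/152971) = -78825*(-1/152971) = 78825/152971 ≈ 0.51529)
484491 - L = 484491 - 1*78825/152971 = 484491 - 78825/152971 = 74112993936/152971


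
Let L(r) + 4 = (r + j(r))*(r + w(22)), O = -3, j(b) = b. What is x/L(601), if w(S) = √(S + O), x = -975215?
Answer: -352246682785/260915709564 + 586104215*√19/260915709564 ≈ -1.3402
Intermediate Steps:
w(S) = √(-3 + S) (w(S) = √(S - 3) = √(-3 + S))
L(r) = -4 + 2*r*(r + √19) (L(r) = -4 + (r + r)*(r + √(-3 + 22)) = -4 + (2*r)*(r + √19) = -4 + 2*r*(r + √19))
x/L(601) = -975215/(-4 + 2*601² + 2*601*√19) = -975215/(-4 + 2*361201 + 1202*√19) = -975215/(-4 + 722402 + 1202*√19) = -975215/(722398 + 1202*√19)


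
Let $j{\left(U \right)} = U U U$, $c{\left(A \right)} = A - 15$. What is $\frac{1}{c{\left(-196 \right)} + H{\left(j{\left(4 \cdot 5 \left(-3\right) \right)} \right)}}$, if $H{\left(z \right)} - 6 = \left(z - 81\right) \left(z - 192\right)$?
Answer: $\frac{1}{46714983347} \approx 2.1406 \cdot 10^{-11}$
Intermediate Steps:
$c{\left(A \right)} = -15 + A$ ($c{\left(A \right)} = A - 15 = -15 + A$)
$j{\left(U \right)} = U^{3}$ ($j{\left(U \right)} = U^{2} U = U^{3}$)
$H{\left(z \right)} = 6 + \left(-192 + z\right) \left(-81 + z\right)$ ($H{\left(z \right)} = 6 + \left(z - 81\right) \left(z - 192\right) = 6 + \left(-81 + z\right) \left(-192 + z\right) = 6 + \left(-192 + z\right) \left(-81 + z\right)$)
$\frac{1}{c{\left(-196 \right)} + H{\left(j{\left(4 \cdot 5 \left(-3\right) \right)} \right)}} = \frac{1}{\left(-15 - 196\right) + \left(15558 + \left(\left(4 \cdot 5 \left(-3\right)\right)^{3}\right)^{2} - 273 \left(4 \cdot 5 \left(-3\right)\right)^{3}\right)} = \frac{1}{-211 + \left(15558 + \left(\left(20 \left(-3\right)\right)^{3}\right)^{2} - 273 \left(20 \left(-3\right)\right)^{3}\right)} = \frac{1}{-211 + \left(15558 + \left(\left(-60\right)^{3}\right)^{2} - 273 \left(-60\right)^{3}\right)} = \frac{1}{-211 + \left(15558 + \left(-216000\right)^{2} - -58968000\right)} = \frac{1}{-211 + \left(15558 + 46656000000 + 58968000\right)} = \frac{1}{-211 + 46714983558} = \frac{1}{46714983347}$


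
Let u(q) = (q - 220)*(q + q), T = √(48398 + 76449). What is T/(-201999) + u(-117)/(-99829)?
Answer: -78858/99829 - √124847/201999 ≈ -0.79168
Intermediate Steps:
T = √124847 ≈ 353.34
u(q) = 2*q*(-220 + q) (u(q) = (-220 + q)*(2*q) = 2*q*(-220 + q))
T/(-201999) + u(-117)/(-99829) = √124847/(-201999) + (2*(-117)*(-220 - 117))/(-99829) = √124847*(-1/201999) + (2*(-117)*(-337))*(-1/99829) = -√124847/201999 + 78858*(-1/99829) = -√124847/201999 - 78858/99829 = -78858/99829 - √124847/201999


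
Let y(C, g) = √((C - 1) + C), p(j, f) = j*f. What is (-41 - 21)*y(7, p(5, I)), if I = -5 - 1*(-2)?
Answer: -62*√13 ≈ -223.54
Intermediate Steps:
I = -3 (I = -5 + 2 = -3)
p(j, f) = f*j
y(C, g) = √(-1 + 2*C) (y(C, g) = √((-1 + C) + C) = √(-1 + 2*C))
(-41 - 21)*y(7, p(5, I)) = (-41 - 21)*√(-1 + 2*7) = -62*√(-1 + 14) = -62*√13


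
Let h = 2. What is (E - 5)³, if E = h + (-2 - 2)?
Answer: -343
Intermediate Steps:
E = -2 (E = 2 + (-2 - 2) = 2 - 4 = -2)
(E - 5)³ = (-2 - 5)³ = (-7)³ = -343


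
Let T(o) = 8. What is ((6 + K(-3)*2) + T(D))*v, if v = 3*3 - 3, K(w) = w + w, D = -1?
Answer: 12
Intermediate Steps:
K(w) = 2*w
v = 6 (v = 9 - 3 = 6)
((6 + K(-3)*2) + T(D))*v = ((6 + (2*(-3))*2) + 8)*6 = ((6 - 6*2) + 8)*6 = ((6 - 12) + 8)*6 = (-6 + 8)*6 = 2*6 = 12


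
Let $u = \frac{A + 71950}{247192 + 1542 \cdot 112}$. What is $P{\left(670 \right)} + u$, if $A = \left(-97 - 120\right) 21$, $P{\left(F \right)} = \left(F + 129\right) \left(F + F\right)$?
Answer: $\frac{449565918753}{419896} \approx 1.0707 \cdot 10^{6}$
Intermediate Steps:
$P{\left(F \right)} = 2 F \left(129 + F\right)$ ($P{\left(F \right)} = \left(129 + F\right) 2 F = 2 F \left(129 + F\right)$)
$A = -4557$ ($A = \left(-217\right) 21 = -4557$)
$u = \frac{67393}{419896}$ ($u = \frac{-4557 + 71950}{247192 + 1542 \cdot 112} = \frac{67393}{247192 + 172704} = \frac{67393}{419896} \approx 0.1605$)
$P{\left(670 \right)} + u = 2 \cdot 670 \left(129 + 670\right) + \frac{67393}{419896} = 2 \cdot 670 \cdot 799 + \frac{67393}{419896} = 1070660 + \frac{67393}{419896} = \frac{449565918753}{419896}$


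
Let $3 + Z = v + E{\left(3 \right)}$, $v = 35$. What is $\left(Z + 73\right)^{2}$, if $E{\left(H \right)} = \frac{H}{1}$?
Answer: $11664$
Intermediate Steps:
$E{\left(H \right)} = H$ ($E{\left(H \right)} = H 1 = H$)
$Z = 35$ ($Z = -3 + \left(35 + 3\right) = -3 + 38 = 35$)
$\left(Z + 73\right)^{2} = \left(35 + 73\right)^{2} = 108^{2} = 11664$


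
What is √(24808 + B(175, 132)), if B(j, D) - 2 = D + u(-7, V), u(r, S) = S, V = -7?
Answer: √24935 ≈ 157.91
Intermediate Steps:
B(j, D) = -5 + D (B(j, D) = 2 + (D - 7) = 2 + (-7 + D) = -5 + D)
√(24808 + B(175, 132)) = √(24808 + (-5 + 132)) = √(24808 + 127) = √24935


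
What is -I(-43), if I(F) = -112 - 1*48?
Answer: 160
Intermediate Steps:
I(F) = -160 (I(F) = -112 - 48 = -160)
-I(-43) = -1*(-160) = 160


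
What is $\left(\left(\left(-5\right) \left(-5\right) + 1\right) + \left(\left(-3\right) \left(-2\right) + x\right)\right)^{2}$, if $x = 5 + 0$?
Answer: $1369$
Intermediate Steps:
$x = 5$
$\left(\left(\left(-5\right) \left(-5\right) + 1\right) + \left(\left(-3\right) \left(-2\right) + x\right)\right)^{2} = \left(\left(\left(-5\right) \left(-5\right) + 1\right) + \left(\left(-3\right) \left(-2\right) + 5\right)\right)^{2} = \left(\left(25 + 1\right) + \left(6 + 5\right)\right)^{2} = \left(26 + 11\right)^{2} = 37^{2} = 1369$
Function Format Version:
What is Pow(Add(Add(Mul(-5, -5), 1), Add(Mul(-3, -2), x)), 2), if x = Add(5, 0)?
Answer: 1369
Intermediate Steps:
x = 5
Pow(Add(Add(Mul(-5, -5), 1), Add(Mul(-3, -2), x)), 2) = Pow(Add(Add(Mul(-5, -5), 1), Add(Mul(-3, -2), 5)), 2) = Pow(Add(Add(25, 1), Add(6, 5)), 2) = Pow(Add(26, 11), 2) = Pow(37, 2) = 1369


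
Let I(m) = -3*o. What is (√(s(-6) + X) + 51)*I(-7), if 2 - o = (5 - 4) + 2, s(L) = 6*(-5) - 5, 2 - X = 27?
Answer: 153 + 6*I*√15 ≈ 153.0 + 23.238*I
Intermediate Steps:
X = -25 (X = 2 - 1*27 = 2 - 27 = -25)
s(L) = -35 (s(L) = -30 - 5 = -35)
o = -1 (o = 2 - ((5 - 4) + 2) = 2 - (1 + 2) = 2 - 1*3 = 2 - 3 = -1)
I(m) = 3 (I(m) = -3*(-1) = 3)
(√(s(-6) + X) + 51)*I(-7) = (√(-35 - 25) + 51)*3 = (√(-60) + 51)*3 = (2*I*√15 + 51)*3 = (51 + 2*I*√15)*3 = 153 + 6*I*√15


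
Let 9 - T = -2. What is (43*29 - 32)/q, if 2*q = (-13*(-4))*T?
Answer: 1215/286 ≈ 4.2483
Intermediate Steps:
T = 11 (T = 9 - 1*(-2) = 9 + 2 = 11)
q = 286 (q = (-13*(-4)*11)/2 = (52*11)/2 = (½)*572 = 286)
(43*29 - 32)/q = (43*29 - 32)/286 = (1247 - 32)*(1/286) = 1215*(1/286) = 1215/286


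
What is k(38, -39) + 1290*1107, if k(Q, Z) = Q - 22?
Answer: 1428046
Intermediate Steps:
k(Q, Z) = -22 + Q
k(38, -39) + 1290*1107 = (-22 + 38) + 1290*1107 = 16 + 1428030 = 1428046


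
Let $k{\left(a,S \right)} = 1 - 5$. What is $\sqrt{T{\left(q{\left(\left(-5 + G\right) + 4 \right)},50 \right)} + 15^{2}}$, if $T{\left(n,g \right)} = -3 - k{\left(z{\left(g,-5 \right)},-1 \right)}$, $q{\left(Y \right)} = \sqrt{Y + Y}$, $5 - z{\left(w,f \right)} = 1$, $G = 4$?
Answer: $\sqrt{226} \approx 15.033$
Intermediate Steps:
$z{\left(w,f \right)} = 4$ ($z{\left(w,f \right)} = 5 - 1 = 4$)
$k{\left(a,S \right)} = -4$
$q{\left(Y \right)} = \sqrt{2} \sqrt{Y}$ ($q{\left(Y \right)} = \sqrt{2 Y} = \sqrt{2} \sqrt{Y}$)
$T{\left(n,g \right)} = 1$ ($T{\left(n,g \right)} = -3 - -4 = -3 + 4 = 1$)
$\sqrt{T{\left(q{\left(\left(-5 + G\right) + 4 \right)},50 \right)} + 15^{2}} = \sqrt{1 + 15^{2}} = \sqrt{1 + 225} = \sqrt{226}$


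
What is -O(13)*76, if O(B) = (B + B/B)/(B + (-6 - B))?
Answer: 532/3 ≈ 177.33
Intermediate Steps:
O(B) = -1/6 - B/6 (O(B) = (B + 1)/(-6) = (1 + B)*(-1/6) = -1/6 - B/6)
-O(13)*76 = -(-1/6 - 1/6*13)*76 = -(-1/6 - 13/6)*76 = -1*(-7/3)*76 = (7/3)*76 = 532/3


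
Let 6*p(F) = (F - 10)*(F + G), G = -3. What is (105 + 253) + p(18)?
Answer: 378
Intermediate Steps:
p(F) = (-10 + F)*(-3 + F)/6 (p(F) = ((F - 10)*(F - 3))/6 = ((-10 + F)*(-3 + F))/6 = (-10 + F)*(-3 + F)/6)
(105 + 253) + p(18) = (105 + 253) + (5 - 13/6*18 + (1/6)*18**2) = 358 + (5 - 39 + (1/6)*324) = 358 + (5 - 39 + 54) = 358 + 20 = 378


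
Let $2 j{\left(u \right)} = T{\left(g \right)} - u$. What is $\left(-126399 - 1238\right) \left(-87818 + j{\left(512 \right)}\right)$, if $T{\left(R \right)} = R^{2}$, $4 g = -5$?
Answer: $\frac{359724845491}{32} \approx 1.1241 \cdot 10^{10}$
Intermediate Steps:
$g = - \frac{5}{4}$ ($g = \frac{1}{4} \left(-5\right) = - \frac{5}{4} \approx -1.25$)
$j{\left(u \right)} = \frac{25}{32} - \frac{u}{2}$ ($j{\left(u \right)} = \frac{\left(- \frac{5}{4}\right)^{2} - u}{2} = \frac{\frac{25}{16} - u}{2} = \frac{25}{32} - \frac{u}{2}$)
$\left(-126399 - 1238\right) \left(-87818 + j{\left(512 \right)}\right) = \left(-126399 - 1238\right) \left(-87818 + \left(\frac{25}{32} - 256\right)\right) = - 127637 \left(-87818 + \left(\frac{25}{32} - 256\right)\right) = - 127637 \left(-87818 - \frac{8167}{32}\right) = \left(-127637\right) \left(- \frac{2818343}{32}\right) = \frac{359724845491}{32}$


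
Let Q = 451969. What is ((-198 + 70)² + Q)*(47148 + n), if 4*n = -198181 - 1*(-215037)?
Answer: 24055546786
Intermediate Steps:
n = 4214 (n = (-198181 - 1*(-215037))/4 = (-198181 + 215037)/4 = (¼)*16856 = 4214)
((-198 + 70)² + Q)*(47148 + n) = ((-198 + 70)² + 451969)*(47148 + 4214) = ((-128)² + 451969)*51362 = (16384 + 451969)*51362 = 468353*51362 = 24055546786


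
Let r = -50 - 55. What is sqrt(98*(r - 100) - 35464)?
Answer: I*sqrt(55554) ≈ 235.7*I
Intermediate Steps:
r = -105
sqrt(98*(r - 100) - 35464) = sqrt(98*(-105 - 100) - 35464) = sqrt(98*(-205) - 35464) = sqrt(-20090 - 35464) = sqrt(-55554) = I*sqrt(55554)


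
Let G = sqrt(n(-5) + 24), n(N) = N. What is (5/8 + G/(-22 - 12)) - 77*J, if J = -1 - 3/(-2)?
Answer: -303/8 - sqrt(19)/34 ≈ -38.003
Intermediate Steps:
G = sqrt(19) (G = sqrt(-5 + 24) = sqrt(19) ≈ 4.3589)
J = 1/2 (J = -1 - 3*(-1)/2 = -1 - 3*(-1/2) = -1 + 3/2 = 1/2 ≈ 0.50000)
(5/8 + G/(-22 - 12)) - 77*J = (5/8 + sqrt(19)/(-22 - 12)) - 77*1/2 = (5*(1/8) + sqrt(19)/(-34)) - 77/2 = (5/8 + sqrt(19)*(-1/34)) - 77/2 = (5/8 - sqrt(19)/34) - 77/2 = -303/8 - sqrt(19)/34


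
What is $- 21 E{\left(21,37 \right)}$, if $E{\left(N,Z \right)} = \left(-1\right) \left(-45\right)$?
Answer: $-945$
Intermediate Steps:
$E{\left(N,Z \right)} = 45$
$- 21 E{\left(21,37 \right)} = \left(-21\right) 45 = -945$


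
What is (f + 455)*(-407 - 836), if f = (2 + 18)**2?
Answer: -1062765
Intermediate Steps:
f = 400 (f = 20**2 = 400)
(f + 455)*(-407 - 836) = (400 + 455)*(-407 - 836) = 855*(-1243) = -1062765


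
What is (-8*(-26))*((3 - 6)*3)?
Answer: -1872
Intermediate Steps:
(-8*(-26))*((3 - 6)*3) = 208*(-3*3) = 208*(-9) = -1872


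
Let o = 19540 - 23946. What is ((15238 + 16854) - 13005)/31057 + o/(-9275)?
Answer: 313869067/288053675 ≈ 1.0896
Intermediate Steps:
o = -4406
((15238 + 16854) - 13005)/31057 + o/(-9275) = ((15238 + 16854) - 13005)/31057 - 4406/(-9275) = (32092 - 13005)*(1/31057) - 4406*(-1/9275) = 19087*(1/31057) + 4406/9275 = 19087/31057 + 4406/9275 = 313869067/288053675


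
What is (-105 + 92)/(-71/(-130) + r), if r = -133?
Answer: 1690/17219 ≈ 0.098147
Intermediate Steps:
(-105 + 92)/(-71/(-130) + r) = (-105 + 92)/(-71/(-130) - 133) = -13/(-71*(-1/130) - 133) = -13/(71/130 - 133) = -13/(-17219/130) = -13*(-130/17219) = 1690/17219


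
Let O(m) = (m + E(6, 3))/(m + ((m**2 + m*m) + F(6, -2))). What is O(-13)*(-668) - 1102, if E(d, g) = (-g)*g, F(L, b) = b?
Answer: -341250/323 ≈ -1056.5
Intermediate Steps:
E(d, g) = -g**2
O(m) = (-9 + m)/(-2 + m + 2*m**2) (O(m) = (m - 1*3**2)/(m + ((m**2 + m*m) - 2)) = (m - 1*9)/(m + ((m**2 + m**2) - 2)) = (m - 9)/(m + (2*m**2 - 2)) = (-9 + m)/(m + (-2 + 2*m**2)) = (-9 + m)/(-2 + m + 2*m**2))
O(-13)*(-668) - 1102 = ((-9 - 13)/(-2 - 13 + 2*(-13)**2))*(-668) - 1102 = (-22/(-2 - 13 + 2*169))*(-668) - 1102 = (-22/(-2 - 13 + 338))*(-668) - 1102 = (-22/323)*(-668) - 1102 = ((1/323)*(-22))*(-668) - 1102 = -22/323*(-668) - 1102 = 14696/323 - 1102 = -341250/323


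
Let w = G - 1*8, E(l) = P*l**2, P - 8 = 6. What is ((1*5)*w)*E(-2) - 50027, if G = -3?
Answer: -53107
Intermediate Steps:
P = 14 (P = 8 + 6 = 14)
E(l) = 14*l**2
w = -11 (w = -3 - 1*8 = -3 - 8 = -11)
((1*5)*w)*E(-2) - 50027 = ((1*5)*(-11))*(14*(-2)**2) - 50027 = (5*(-11))*(14*4) - 50027 = -55*56 - 50027 = -3080 - 50027 = -53107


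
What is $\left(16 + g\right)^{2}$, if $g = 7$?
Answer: $529$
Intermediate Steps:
$\left(16 + g\right)^{2} = \left(16 + 7\right)^{2} = 23^{2} = 529$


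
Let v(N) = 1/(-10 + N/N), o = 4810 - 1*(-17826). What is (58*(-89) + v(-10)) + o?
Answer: 157265/9 ≈ 17474.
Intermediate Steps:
o = 22636 (o = 4810 + 17826 = 22636)
v(N) = -⅑ (v(N) = 1/(-10 + 1) = 1/(-9) = -⅑)
(58*(-89) + v(-10)) + o = (58*(-89) - ⅑) + 22636 = (-5162 - ⅑) + 22636 = -46459/9 + 22636 = 157265/9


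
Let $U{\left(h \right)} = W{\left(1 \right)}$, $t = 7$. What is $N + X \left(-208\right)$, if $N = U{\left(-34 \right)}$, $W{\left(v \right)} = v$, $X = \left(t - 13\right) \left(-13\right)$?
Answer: $-16223$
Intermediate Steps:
$X = 78$ ($X = \left(7 - 13\right) \left(-13\right) = \left(-6\right) \left(-13\right) = 78$)
$U{\left(h \right)} = 1$
$N = 1$
$N + X \left(-208\right) = 1 + 78 \left(-208\right) = 1 - 16224 = -16223$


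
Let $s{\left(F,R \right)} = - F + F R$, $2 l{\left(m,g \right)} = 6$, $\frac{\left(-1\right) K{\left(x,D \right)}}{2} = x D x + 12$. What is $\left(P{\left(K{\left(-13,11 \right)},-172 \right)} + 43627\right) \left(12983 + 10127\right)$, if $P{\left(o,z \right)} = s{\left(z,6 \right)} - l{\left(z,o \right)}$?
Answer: $988276040$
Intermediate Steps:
$K{\left(x,D \right)} = -24 - 2 D x^{2}$ ($K{\left(x,D \right)} = - 2 \left(x D x + 12\right) = - 2 \left(D x x + 12\right) = - 2 \left(D x^{2} + 12\right) = - 2 \left(12 + D x^{2}\right) = -24 - 2 D x^{2}$)
$l{\left(m,g \right)} = 3$ ($l{\left(m,g \right)} = \frac{1}{2} \cdot 6 = 3$)
$P{\left(o,z \right)} = -3 + 5 z$ ($P{\left(o,z \right)} = z \left(-1 + 6\right) - 3 = z 5 - 3 = 5 z - 3 = -3 + 5 z$)
$\left(P{\left(K{\left(-13,11 \right)},-172 \right)} + 43627\right) \left(12983 + 10127\right) = \left(\left(-3 + 5 \left(-172\right)\right) + 43627\right) \left(12983 + 10127\right) = \left(\left(-3 - 860\right) + 43627\right) 23110 = \left(-863 + 43627\right) 23110 = 42764 \cdot 23110 = 988276040$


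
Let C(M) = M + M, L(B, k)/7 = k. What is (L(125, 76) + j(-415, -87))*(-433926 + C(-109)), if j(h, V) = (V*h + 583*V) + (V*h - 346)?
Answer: -9410071200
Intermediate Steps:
L(B, k) = 7*k
j(h, V) = -346 + 583*V + 2*V*h (j(h, V) = (583*V + V*h) + (-346 + V*h) = -346 + 583*V + 2*V*h)
C(M) = 2*M
(L(125, 76) + j(-415, -87))*(-433926 + C(-109)) = (7*76 + (-346 + 583*(-87) + 2*(-87)*(-415)))*(-433926 + 2*(-109)) = (532 + (-346 - 50721 + 72210))*(-433926 - 218) = (532 + 21143)*(-434144) = 21675*(-434144) = -9410071200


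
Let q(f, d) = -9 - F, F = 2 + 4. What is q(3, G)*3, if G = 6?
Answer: -45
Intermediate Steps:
F = 6
q(f, d) = -15 (q(f, d) = -9 - 1*6 = -9 - 6 = -15)
q(3, G)*3 = -15*3 = -45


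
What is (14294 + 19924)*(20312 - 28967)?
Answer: -296156790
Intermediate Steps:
(14294 + 19924)*(20312 - 28967) = 34218*(-8655) = -296156790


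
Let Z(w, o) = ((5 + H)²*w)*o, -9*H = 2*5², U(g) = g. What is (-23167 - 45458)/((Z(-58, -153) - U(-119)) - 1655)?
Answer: -617625/10826 ≈ -57.050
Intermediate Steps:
H = -50/9 (H = -2*5²/9 = -2*25/9 = -⅑*50 = -50/9 ≈ -5.5556)
Z(w, o) = 25*o*w/81 (Z(w, o) = ((5 - 50/9)²*w)*o = ((-5/9)²*w)*o = (25*w/81)*o = 25*o*w/81)
(-23167 - 45458)/((Z(-58, -153) - U(-119)) - 1655) = (-23167 - 45458)/(((25/81)*(-153)*(-58) - 1*(-119)) - 1655) = -68625/((24650/9 + 119) - 1655) = -68625/(25721/9 - 1655) = -68625/10826/9 = -68625*9/10826 = -617625/10826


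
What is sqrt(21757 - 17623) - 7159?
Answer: -7159 + sqrt(4134) ≈ -7094.7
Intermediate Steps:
sqrt(21757 - 17623) - 7159 = sqrt(4134) - 7159 = -7159 + sqrt(4134)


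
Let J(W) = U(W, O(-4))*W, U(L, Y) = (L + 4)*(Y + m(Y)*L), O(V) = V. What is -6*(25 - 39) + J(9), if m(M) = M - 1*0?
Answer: -4596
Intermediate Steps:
m(M) = M (m(M) = M + 0 = M)
U(L, Y) = (4 + L)*(Y + L*Y) (U(L, Y) = (L + 4)*(Y + Y*L) = (4 + L)*(Y + L*Y))
J(W) = W*(-16 - 20*W - 4*W²) (J(W) = (-4*(4 + W² + 5*W))*W = (-16 - 20*W - 4*W²)*W = W*(-16 - 20*W - 4*W²))
-6*(25 - 39) + J(9) = -6*(25 - 39) + 4*9*(-4 - 1*9² - 5*9) = -6*(-14) + 4*9*(-4 - 1*81 - 45) = 84 + 4*9*(-4 - 81 - 45) = 84 + 4*9*(-130) = 84 - 4680 = -4596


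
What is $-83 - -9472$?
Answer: $9389$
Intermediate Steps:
$-83 - -9472 = -83 + 9472 = 9389$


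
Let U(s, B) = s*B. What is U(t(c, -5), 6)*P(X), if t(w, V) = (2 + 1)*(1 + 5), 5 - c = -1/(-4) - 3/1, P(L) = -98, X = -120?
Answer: -10584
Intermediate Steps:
c = 31/4 (c = 5 - (-1/(-4) - 3/1) = 5 - (-1*(-¼) - 3*1) = 5 - (¼ - 3) = 5 - 1*(-11/4) = 5 + 11/4 = 31/4 ≈ 7.7500)
t(w, V) = 18 (t(w, V) = 3*6 = 18)
U(s, B) = B*s
U(t(c, -5), 6)*P(X) = (6*18)*(-98) = 108*(-98) = -10584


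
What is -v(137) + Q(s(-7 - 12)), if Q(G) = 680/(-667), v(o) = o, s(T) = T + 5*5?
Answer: -92059/667 ≈ -138.02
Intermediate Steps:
s(T) = 25 + T (s(T) = T + 25 = 25 + T)
Q(G) = -680/667 (Q(G) = 680*(-1/667) = -680/667)
-v(137) + Q(s(-7 - 12)) = -1*137 - 680/667 = -137 - 680/667 = -92059/667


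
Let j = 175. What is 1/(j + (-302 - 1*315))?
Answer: -1/442 ≈ -0.0022624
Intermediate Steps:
1/(j + (-302 - 1*315)) = 1/(175 + (-302 - 1*315)) = 1/(175 + (-302 - 315)) = 1/(175 - 617) = 1/(-442) = -1/442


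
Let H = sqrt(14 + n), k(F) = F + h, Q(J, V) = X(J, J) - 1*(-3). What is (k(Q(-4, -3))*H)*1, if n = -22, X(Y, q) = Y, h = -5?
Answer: -12*I*sqrt(2) ≈ -16.971*I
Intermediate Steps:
Q(J, V) = 3 + J (Q(J, V) = J - 1*(-3) = J + 3 = 3 + J)
k(F) = -5 + F (k(F) = F - 5 = -5 + F)
H = 2*I*sqrt(2) (H = sqrt(14 - 22) = sqrt(-8) = 2*I*sqrt(2) ≈ 2.8284*I)
(k(Q(-4, -3))*H)*1 = ((-5 + (3 - 4))*(2*I*sqrt(2)))*1 = ((-5 - 1)*(2*I*sqrt(2)))*1 = -12*I*sqrt(2)*1 = -12*I*sqrt(2)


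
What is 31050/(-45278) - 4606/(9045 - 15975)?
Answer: -236644/11206305 ≈ -0.021117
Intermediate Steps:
31050/(-45278) - 4606/(9045 - 15975) = 31050*(-1/45278) - 4606/(-6930) = -15525/22639 - 4606*(-1/6930) = -15525/22639 + 329/495 = -236644/11206305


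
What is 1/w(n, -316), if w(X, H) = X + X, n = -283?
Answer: -1/566 ≈ -0.0017668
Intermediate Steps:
w(X, H) = 2*X
1/w(n, -316) = 1/(2*(-283)) = 1/(-566) = -1/566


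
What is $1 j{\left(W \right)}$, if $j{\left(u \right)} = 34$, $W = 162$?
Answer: $34$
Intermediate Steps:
$1 j{\left(W \right)} = 1 \cdot 34 = 34$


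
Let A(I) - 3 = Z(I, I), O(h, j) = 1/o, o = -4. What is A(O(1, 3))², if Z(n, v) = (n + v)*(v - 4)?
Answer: 1681/64 ≈ 26.266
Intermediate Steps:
O(h, j) = -¼ (O(h, j) = 1/(-4) = -¼)
Z(n, v) = (-4 + v)*(n + v) (Z(n, v) = (n + v)*(-4 + v) = (-4 + v)*(n + v))
A(I) = 3 - 8*I + 2*I² (A(I) = 3 + (I² - 4*I - 4*I + I*I) = 3 + (I² - 4*I - 4*I + I²) = 3 + (-8*I + 2*I²) = 3 - 8*I + 2*I²)
A(O(1, 3))² = (3 - 8*(-¼) + 2*(-¼)²)² = (3 + 2 + 2*(1/16))² = (3 + 2 + ⅛)² = (41/8)² = 1681/64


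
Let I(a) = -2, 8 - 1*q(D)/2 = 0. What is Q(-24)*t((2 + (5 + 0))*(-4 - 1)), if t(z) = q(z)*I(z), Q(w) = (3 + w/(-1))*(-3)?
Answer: 2592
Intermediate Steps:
q(D) = 16 (q(D) = 16 - 2*0 = 16 + 0 = 16)
Q(w) = -9 + 3*w (Q(w) = (3 + w*(-1))*(-3) = (3 - w)*(-3) = -9 + 3*w)
t(z) = -32 (t(z) = 16*(-2) = -32)
Q(-24)*t((2 + (5 + 0))*(-4 - 1)) = (-9 + 3*(-24))*(-32) = (-9 - 72)*(-32) = -81*(-32) = 2592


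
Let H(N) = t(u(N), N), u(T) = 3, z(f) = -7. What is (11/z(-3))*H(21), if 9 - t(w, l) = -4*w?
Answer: -33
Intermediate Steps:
t(w, l) = 9 + 4*w (t(w, l) = 9 - (-4)*w = 9 + 4*w)
H(N) = 21 (H(N) = 9 + 4*3 = 9 + 12 = 21)
(11/z(-3))*H(21) = (11/(-7))*21 = (11*(-1/7))*21 = -11/7*21 = -33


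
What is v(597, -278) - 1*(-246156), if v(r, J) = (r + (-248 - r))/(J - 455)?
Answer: 180432596/733 ≈ 2.4616e+5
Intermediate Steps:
v(r, J) = -248/(-455 + J)
v(597, -278) - 1*(-246156) = -248/(-455 - 278) - 1*(-246156) = -248/(-733) + 246156 = -248*(-1/733) + 246156 = 248/733 + 246156 = 180432596/733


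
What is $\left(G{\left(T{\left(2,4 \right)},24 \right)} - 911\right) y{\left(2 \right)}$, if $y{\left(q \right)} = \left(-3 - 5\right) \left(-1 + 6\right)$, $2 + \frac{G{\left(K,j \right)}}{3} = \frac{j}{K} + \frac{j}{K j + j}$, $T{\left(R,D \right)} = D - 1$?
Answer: $35690$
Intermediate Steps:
$T{\left(R,D \right)} = -1 + D$
$G{\left(K,j \right)} = -6 + \frac{3 j}{K} + \frac{3 j}{j + K j}$ ($G{\left(K,j \right)} = -6 + 3 \left(\frac{j}{K} + \frac{j}{K j + j}\right) = -6 + 3 \left(\frac{j}{K} + \frac{j}{j + K j}\right) = -6 + \left(\frac{3 j}{K} + \frac{3 j}{j + K j}\right) = -6 + \frac{3 j}{K} + \frac{3 j}{j + K j}$)
$y{\left(q \right)} = -40$ ($y{\left(q \right)} = \left(-8\right) 5 = -40$)
$\left(G{\left(T{\left(2,4 \right)},24 \right)} - 911\right) y{\left(2 \right)} = \left(\frac{3 \left(24 - \left(-1 + 4\right) - 2 \left(-1 + 4\right)^{2} + \left(-1 + 4\right) 24\right)}{\left(-1 + 4\right) \left(1 + \left(-1 + 4\right)\right)} - 911\right) \left(-40\right) = \left(\frac{3 \left(24 - 3 - 2 \cdot 3^{2} + 3 \cdot 24\right)}{3 \left(1 + 3\right)} - 911\right) \left(-40\right) = \left(3 \cdot \frac{1}{3} \cdot \frac{1}{4} \left(24 - 3 - 18 + 72\right) - 911\right) \left(-40\right) = \left(3 \cdot \frac{1}{3} \cdot \frac{1}{4} \cdot 75 - 911\right) \left(-40\right) = \left(\frac{75}{4} - 911\right) \left(-40\right) = \left(- \frac{3569}{4}\right) \left(-40\right) = 35690$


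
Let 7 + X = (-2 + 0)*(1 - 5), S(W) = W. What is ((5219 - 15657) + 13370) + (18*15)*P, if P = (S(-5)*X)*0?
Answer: 2932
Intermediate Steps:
X = 1 (X = -7 + (-2 + 0)*(1 - 5) = -7 - 2*(-4) = -7 + 8 = 1)
P = 0 (P = -5*1*0 = -5*0 = 0)
((5219 - 15657) + 13370) + (18*15)*P = ((5219 - 15657) + 13370) + (18*15)*0 = (-10438 + 13370) + 270*0 = 2932 + 0 = 2932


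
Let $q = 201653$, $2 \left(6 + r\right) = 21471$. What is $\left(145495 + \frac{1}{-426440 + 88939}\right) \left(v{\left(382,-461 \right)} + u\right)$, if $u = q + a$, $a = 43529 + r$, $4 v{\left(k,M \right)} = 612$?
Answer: $\frac{12573972500129613}{337501} \approx 3.7256 \cdot 10^{10}$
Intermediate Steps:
$r = \frac{21459}{2}$ ($r = -6 + \frac{1}{2} \cdot 21471 = -6 + \frac{21471}{2} = \frac{21459}{2} \approx 10730.0$)
$v{\left(k,M \right)} = 153$ ($v{\left(k,M \right)} = \frac{1}{4} \cdot 612 = 153$)
$a = \frac{108517}{2}$ ($a = 43529 + \frac{21459}{2} = \frac{108517}{2} \approx 54259.0$)
$u = \frac{511823}{2}$ ($u = 201653 + \frac{108517}{2} = \frac{511823}{2} \approx 2.5591 \cdot 10^{5}$)
$\left(145495 + \frac{1}{-426440 + 88939}\right) \left(v{\left(382,-461 \right)} + u\right) = \left(145495 + \frac{1}{-426440 + 88939}\right) \left(153 + \frac{511823}{2}\right) = \left(145495 + \frac{1}{-337501}\right) \frac{512129}{2} = \left(145495 - \frac{1}{337501}\right) \frac{512129}{2} = \frac{49104707994}{337501} \cdot \frac{512129}{2} = \frac{12573972500129613}{337501}$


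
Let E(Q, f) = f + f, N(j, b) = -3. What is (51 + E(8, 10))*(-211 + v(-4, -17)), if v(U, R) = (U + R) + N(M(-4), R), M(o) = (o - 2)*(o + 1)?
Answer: -16685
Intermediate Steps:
M(o) = (1 + o)*(-2 + o) (M(o) = (-2 + o)*(1 + o) = (1 + o)*(-2 + o))
v(U, R) = -3 + R + U (v(U, R) = (U + R) - 3 = (R + U) - 3 = -3 + R + U)
E(Q, f) = 2*f
(51 + E(8, 10))*(-211 + v(-4, -17)) = (51 + 2*10)*(-211 + (-3 - 17 - 4)) = (51 + 20)*(-211 - 24) = 71*(-235) = -16685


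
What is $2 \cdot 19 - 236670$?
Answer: $-236632$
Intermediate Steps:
$2 \cdot 19 - 236670 = 38 - 236670 = -236632$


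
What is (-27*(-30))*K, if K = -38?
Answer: -30780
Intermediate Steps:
(-27*(-30))*K = -27*(-30)*(-38) = 810*(-38) = -30780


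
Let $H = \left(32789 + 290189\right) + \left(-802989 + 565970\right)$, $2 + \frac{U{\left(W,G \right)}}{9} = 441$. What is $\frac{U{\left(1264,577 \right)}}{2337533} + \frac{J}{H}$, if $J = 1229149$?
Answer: $\frac{2873515973426}{200931999147} \approx 14.301$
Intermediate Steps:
$U{\left(W,G \right)} = 3951$ ($U{\left(W,G \right)} = -18 + 9 \cdot 441 = -18 + 3969 = 3951$)
$H = 85959$ ($H = 322978 - 237019 = 85959$)
$\frac{U{\left(1264,577 \right)}}{2337533} + \frac{J}{H} = \frac{3951}{2337533} + \frac{1229149}{85959} = \frac{2873515973426}{200931999147}$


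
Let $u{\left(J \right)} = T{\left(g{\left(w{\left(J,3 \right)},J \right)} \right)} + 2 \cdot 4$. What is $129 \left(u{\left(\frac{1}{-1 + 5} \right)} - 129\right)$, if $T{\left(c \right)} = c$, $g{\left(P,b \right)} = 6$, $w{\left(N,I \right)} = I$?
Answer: $-14835$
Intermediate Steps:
$u{\left(J \right)} = 14$ ($u{\left(J \right)} = 6 + 2 \cdot 4 = 6 + 8 = 14$)
$129 \left(u{\left(\frac{1}{-1 + 5} \right)} - 129\right) = 129 \left(14 - 129\right) = 129 \left(-115\right) = -14835$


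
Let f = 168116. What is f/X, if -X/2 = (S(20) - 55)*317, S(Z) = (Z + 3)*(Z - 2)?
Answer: -84058/113803 ≈ -0.73863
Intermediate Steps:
S(Z) = (-2 + Z)*(3 + Z) (S(Z) = (3 + Z)*(-2 + Z) = (-2 + Z)*(3 + Z))
X = -227606 (X = -2*((-6 + 20 + 20²) - 55)*317 = -2*((-6 + 20 + 400) - 55)*317 = -2*(414 - 55)*317 = -718*317 = -2*113803 = -227606)
f/X = 168116/(-227606) = 168116*(-1/227606) = -84058/113803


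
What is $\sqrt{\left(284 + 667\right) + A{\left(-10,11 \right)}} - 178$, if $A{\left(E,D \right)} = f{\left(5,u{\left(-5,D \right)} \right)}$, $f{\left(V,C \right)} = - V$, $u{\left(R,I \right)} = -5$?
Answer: $-178 + \sqrt{946} \approx -147.24$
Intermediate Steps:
$A{\left(E,D \right)} = -5$ ($A{\left(E,D \right)} = \left(-1\right) 5 = -5$)
$\sqrt{\left(284 + 667\right) + A{\left(-10,11 \right)}} - 178 = \sqrt{\left(284 + 667\right) - 5} - 178 = \sqrt{951 - 5} - 178 = \sqrt{946} - 178 = -178 + \sqrt{946}$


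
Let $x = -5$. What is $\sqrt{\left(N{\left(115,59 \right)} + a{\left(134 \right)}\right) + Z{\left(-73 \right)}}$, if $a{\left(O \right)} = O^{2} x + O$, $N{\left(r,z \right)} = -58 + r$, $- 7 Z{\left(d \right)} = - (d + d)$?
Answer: $\frac{i \sqrt{4390883}}{7} \approx 299.35 i$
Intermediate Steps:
$Z{\left(d \right)} = \frac{2 d}{7}$ ($Z{\left(d \right)} = - \frac{\left(-1\right) \left(d + d\right)}{7} = - \frac{\left(-1\right) 2 d}{7} = - \frac{\left(-2\right) d}{7} = \frac{2 d}{7}$)
$a{\left(O \right)} = O - 5 O^{2}$ ($a{\left(O \right)} = O^{2} \left(-5\right) + O = - 5 O^{2} + O = O - 5 O^{2}$)
$\sqrt{\left(N{\left(115,59 \right)} + a{\left(134 \right)}\right) + Z{\left(-73 \right)}} = \sqrt{\left(\left(-58 + 115\right) + 134 \left(1 - 670\right)\right) + \frac{2}{7} \left(-73\right)} = \sqrt{\left(57 + 134 \left(1 - 670\right)\right) - \frac{146}{7}} = \sqrt{\left(57 + 134 \left(-669\right)\right) - \frac{146}{7}} = \sqrt{\left(57 - 89646\right) - \frac{146}{7}} = \sqrt{-89589 - \frac{146}{7}} = \sqrt{- \frac{627269}{7}} = \frac{i \sqrt{4390883}}{7}$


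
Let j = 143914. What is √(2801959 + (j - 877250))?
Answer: 3*√229847 ≈ 1438.3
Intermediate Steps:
√(2801959 + (j - 877250)) = √(2801959 + (143914 - 877250)) = √(2801959 - 733336) = √2068623 = 3*√229847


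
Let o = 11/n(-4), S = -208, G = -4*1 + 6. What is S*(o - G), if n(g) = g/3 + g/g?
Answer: 7280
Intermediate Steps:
G = 2 (G = -4 + 6 = 2)
n(g) = 1 + g/3 (n(g) = g*(1/3) + 1 = g/3 + 1 = 1 + g/3)
o = -33 (o = 11/(1 + (1/3)*(-4)) = 11/(1 - 4/3) = 11/(-1/3) = 11*(-3) = -33)
S*(o - G) = -208*(-33 - 1*2) = -208*(-33 - 2) = -208*(-35) = 7280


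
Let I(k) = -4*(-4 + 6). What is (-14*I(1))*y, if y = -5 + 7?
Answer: 224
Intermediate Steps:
I(k) = -8 (I(k) = -4*2 = -8)
y = 2
(-14*I(1))*y = -14*(-8)*2 = 112*2 = 224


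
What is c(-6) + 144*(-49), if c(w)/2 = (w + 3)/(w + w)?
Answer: -14111/2 ≈ -7055.5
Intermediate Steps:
c(w) = (3 + w)/w (c(w) = 2*((w + 3)/(w + w)) = 2*((3 + w)/((2*w))) = 2*((3 + w)*(1/(2*w))) = 2*((3 + w)/(2*w)) = (3 + w)/w)
c(-6) + 144*(-49) = (3 - 6)/(-6) + 144*(-49) = -⅙*(-3) - 7056 = ½ - 7056 = -14111/2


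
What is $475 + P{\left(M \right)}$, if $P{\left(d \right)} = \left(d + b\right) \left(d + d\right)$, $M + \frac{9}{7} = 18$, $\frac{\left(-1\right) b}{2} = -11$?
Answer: $\frac{86689}{49} \approx 1769.2$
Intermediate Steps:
$b = 22$ ($b = \left(-2\right) \left(-11\right) = 22$)
$M = \frac{117}{7}$ ($M = - \frac{9}{7} + 18 = \frac{117}{7} \approx 16.714$)
$P{\left(d \right)} = 2 d \left(22 + d\right)$ ($P{\left(d \right)} = \left(d + 22\right) \left(d + d\right) = \left(22 + d\right) 2 d = 2 d \left(22 + d\right)$)
$475 + P{\left(M \right)} = 475 + 2 \cdot \frac{117}{7} \left(22 + \frac{117}{7}\right) = 475 + 2 \cdot \frac{117}{7} \cdot \frac{271}{7} = 475 + \frac{63414}{49} = \frac{86689}{49}$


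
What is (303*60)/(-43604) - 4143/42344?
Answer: -237616323/461591944 ≈ -0.51478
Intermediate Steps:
(303*60)/(-43604) - 4143/42344 = 18180*(-1/43604) - 4143*1/42344 = -4545/10901 - 4143/42344 = -237616323/461591944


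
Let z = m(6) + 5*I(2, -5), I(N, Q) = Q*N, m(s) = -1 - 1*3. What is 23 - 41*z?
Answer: 2237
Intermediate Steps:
m(s) = -4 (m(s) = -1 - 3 = -4)
I(N, Q) = N*Q
z = -54 (z = -4 + 5*(2*(-5)) = -4 + 5*(-10) = -4 - 50 = -54)
23 - 41*z = 23 - 41*(-54) = 23 + 2214 = 2237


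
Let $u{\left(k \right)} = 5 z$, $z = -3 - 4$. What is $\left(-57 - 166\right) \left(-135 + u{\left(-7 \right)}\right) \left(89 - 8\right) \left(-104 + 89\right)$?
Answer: $-46060650$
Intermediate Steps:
$z = -7$ ($z = -3 - 4 = -7$)
$u{\left(k \right)} = -35$ ($u{\left(k \right)} = 5 \left(-7\right) = -35$)
$\left(-57 - 166\right) \left(-135 + u{\left(-7 \right)}\right) \left(89 - 8\right) \left(-104 + 89\right) = \left(-57 - 166\right) \left(-135 - 35\right) \left(89 - 8\right) \left(-104 + 89\right) = \left(-223\right) \left(-170\right) 81 \left(-15\right) = 37910 \left(-1215\right) = -46060650$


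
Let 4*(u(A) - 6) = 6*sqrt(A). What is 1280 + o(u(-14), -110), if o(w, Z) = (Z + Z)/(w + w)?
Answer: 11432/9 + 22*I*sqrt(14)/9 ≈ 1270.2 + 9.1463*I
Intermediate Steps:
u(A) = 6 + 3*sqrt(A)/2 (u(A) = 6 + (6*sqrt(A))/4 = 6 + 3*sqrt(A)/2)
o(w, Z) = Z/w (o(w, Z) = (2*Z)/((2*w)) = (2*Z)*(1/(2*w)) = Z/w)
1280 + o(u(-14), -110) = 1280 - 110/(6 + 3*sqrt(-14)/2) = 1280 - 110/(6 + 3*(I*sqrt(14))/2) = 1280 - 110/(6 + 3*I*sqrt(14)/2)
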